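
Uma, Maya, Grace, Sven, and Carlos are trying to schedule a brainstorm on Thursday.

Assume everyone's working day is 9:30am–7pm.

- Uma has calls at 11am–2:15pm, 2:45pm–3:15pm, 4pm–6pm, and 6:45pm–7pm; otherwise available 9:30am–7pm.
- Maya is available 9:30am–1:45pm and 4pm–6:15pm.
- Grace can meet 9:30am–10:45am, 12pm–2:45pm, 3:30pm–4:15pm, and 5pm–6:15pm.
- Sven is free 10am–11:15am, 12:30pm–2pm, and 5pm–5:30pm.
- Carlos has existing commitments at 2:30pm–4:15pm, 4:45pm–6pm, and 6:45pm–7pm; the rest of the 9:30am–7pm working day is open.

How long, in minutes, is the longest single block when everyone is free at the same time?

Uma free within 09:30–19:00: 09:30–11:00, 14:15–14:45, 15:15–16:00, 18:00–18:45.
Carlos free within 09:30–19:00: 09:30–14:30, 16:15–16:45, 18:00–18:45.
Uma ∩ Maya: 09:30–11:00, 18:00–18:15.
Uma ∩ Maya ∩ Grace: 09:30–10:45, 18:00–18:15.
Uma ∩ Maya ∩ Grace ∩ Sven: 10:00–10:45.
Uma ∩ Maya ∩ Grace ∩ Sven ∩ Carlos: 10:00–10:45.
Single common window of 45 minutes.

45 minutes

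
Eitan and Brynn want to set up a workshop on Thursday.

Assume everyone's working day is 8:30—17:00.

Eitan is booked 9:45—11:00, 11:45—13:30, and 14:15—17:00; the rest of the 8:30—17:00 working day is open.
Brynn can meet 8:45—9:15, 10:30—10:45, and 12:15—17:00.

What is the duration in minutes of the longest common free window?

45 minutes

Eitan free within 08:30–17:00: 08:30–09:45, 11:00–11:45, 13:30–14:15.
Eitan ∩ Brynn: 08:45–09:15, 13:30–14:15.
Common window lengths: 30, 45 min; longest is 45.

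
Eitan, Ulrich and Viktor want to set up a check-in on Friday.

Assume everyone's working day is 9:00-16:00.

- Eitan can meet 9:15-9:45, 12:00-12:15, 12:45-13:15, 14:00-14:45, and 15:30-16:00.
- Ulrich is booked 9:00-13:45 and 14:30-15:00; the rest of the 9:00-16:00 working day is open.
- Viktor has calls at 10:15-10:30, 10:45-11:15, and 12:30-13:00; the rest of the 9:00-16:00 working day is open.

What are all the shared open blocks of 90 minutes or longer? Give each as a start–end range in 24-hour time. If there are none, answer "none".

Ulrich free within 09:00–16:00: 13:45–14:30, 15:00–16:00.
Viktor free within 09:00–16:00: 09:00–10:15, 10:30–10:45, 11:15–12:30, 13:00–16:00.
Eitan ∩ Ulrich: 14:00–14:30, 15:30–16:00.
Eitan ∩ Ulrich ∩ Viktor: 14:00–14:30, 15:30–16:00.
Windows ≥ 90 min: (none).

none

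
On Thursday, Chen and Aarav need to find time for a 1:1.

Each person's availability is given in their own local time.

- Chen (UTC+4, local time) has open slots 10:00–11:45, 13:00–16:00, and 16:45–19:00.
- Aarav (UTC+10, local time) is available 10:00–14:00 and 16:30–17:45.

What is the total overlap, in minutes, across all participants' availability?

75 minutes

Chen → UTC: 06:00–07:45, 09:00–12:00, 12:45–15:00.
Aarav → UTC: 00:00–04:00, 06:30–07:45.
Chen ∩ Aarav: 06:30–07:45.
Total common minutes: 75.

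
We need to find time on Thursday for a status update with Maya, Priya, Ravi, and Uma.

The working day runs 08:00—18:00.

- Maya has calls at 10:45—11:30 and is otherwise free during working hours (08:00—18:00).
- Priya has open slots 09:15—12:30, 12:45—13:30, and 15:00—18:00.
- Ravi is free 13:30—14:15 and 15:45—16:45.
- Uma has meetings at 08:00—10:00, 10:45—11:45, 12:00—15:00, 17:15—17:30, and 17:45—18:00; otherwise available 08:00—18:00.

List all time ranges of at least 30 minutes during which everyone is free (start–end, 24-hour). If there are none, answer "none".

15:45–16:45

Maya free within 08:00–18:00: 08:00–10:45, 11:30–18:00.
Uma free within 08:00–18:00: 10:00–10:45, 11:45–12:00, 15:00–17:15, 17:30–17:45.
Maya ∩ Priya: 09:15–10:45, 11:30–12:30, 12:45–13:30, 15:00–18:00.
Maya ∩ Priya ∩ Ravi: 15:45–16:45.
Maya ∩ Priya ∩ Ravi ∩ Uma: 15:45–16:45.
Windows ≥ 30 min: 15:45–16:45.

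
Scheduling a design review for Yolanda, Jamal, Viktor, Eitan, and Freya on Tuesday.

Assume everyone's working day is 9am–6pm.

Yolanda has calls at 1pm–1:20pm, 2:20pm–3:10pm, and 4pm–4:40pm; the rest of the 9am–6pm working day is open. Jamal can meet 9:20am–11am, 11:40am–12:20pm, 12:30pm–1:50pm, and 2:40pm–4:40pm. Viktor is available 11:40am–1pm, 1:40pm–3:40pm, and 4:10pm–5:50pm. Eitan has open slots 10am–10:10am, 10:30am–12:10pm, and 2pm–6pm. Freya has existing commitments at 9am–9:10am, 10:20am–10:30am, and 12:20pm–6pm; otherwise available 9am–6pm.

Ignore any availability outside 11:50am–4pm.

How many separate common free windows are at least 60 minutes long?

0

Yolanda free within 09:00–18:00: 09:00–13:00, 13:20–14:20, 15:10–16:00, 16:40–18:00.
Freya free within 09:00–18:00: 09:10–10:20, 10:30–12:20.
Yolanda ∩ Jamal: 09:20–11:00, 11:40–12:20, 12:30–13:00, 13:20–13:50, 15:10–16:00.
Yolanda ∩ Jamal ∩ Viktor: 11:40–12:20, 12:30–13:00, 13:40–13:50, 15:10–15:40.
Yolanda ∩ Jamal ∩ Viktor ∩ Eitan: 11:40–12:10, 15:10–15:40.
Yolanda ∩ Jamal ∩ Viktor ∩ Eitan ∩ Freya: 11:40–12:10.
Restricted to 11:50–16:00: 11:50–12:10.
Windows ≥ 60 min: (none).
That's 0 windows.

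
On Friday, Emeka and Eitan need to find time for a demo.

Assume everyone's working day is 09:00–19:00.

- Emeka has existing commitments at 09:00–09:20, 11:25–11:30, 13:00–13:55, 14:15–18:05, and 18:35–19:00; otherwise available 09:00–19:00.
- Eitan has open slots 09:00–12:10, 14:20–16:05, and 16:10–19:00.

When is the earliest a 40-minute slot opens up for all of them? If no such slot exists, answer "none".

09:20

Emeka free within 09:00–19:00: 09:20–11:25, 11:30–13:00, 13:55–14:15, 18:05–18:35.
Emeka ∩ Eitan: 09:20–11:25, 11:30–12:10, 18:05–18:35.
Windows ≥ 40 min: 09:20–11:25, 11:30–12:10.
Earliest such window starts at 09:20.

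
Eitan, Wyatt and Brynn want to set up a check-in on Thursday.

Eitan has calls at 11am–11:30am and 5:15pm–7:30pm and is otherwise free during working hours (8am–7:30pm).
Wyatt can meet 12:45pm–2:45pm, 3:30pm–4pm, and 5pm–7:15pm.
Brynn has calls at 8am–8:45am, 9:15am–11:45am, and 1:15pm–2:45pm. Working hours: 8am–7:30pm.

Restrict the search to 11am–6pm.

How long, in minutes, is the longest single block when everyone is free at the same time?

30 minutes

Eitan free within 08:00–19:30: 08:00–11:00, 11:30–17:15.
Brynn free within 08:00–19:30: 08:45–09:15, 11:45–13:15, 14:45–19:30.
Eitan ∩ Wyatt: 12:45–14:45, 15:30–16:00, 17:00–17:15.
Eitan ∩ Wyatt ∩ Brynn: 12:45–13:15, 15:30–16:00, 17:00–17:15.
Restricted to 11:00–18:00: 12:45–13:15, 15:30–16:00, 17:00–17:15.
Common window lengths: 30, 30, 15 min; longest is 30.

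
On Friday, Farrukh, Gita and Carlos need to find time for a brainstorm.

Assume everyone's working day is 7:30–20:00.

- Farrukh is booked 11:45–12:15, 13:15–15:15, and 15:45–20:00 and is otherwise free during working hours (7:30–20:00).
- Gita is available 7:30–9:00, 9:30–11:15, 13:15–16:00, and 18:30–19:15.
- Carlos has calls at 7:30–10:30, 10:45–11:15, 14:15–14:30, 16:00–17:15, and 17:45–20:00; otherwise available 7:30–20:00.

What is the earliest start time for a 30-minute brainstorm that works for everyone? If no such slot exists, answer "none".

Farrukh free within 07:30–20:00: 07:30–11:45, 12:15–13:15, 15:15–15:45.
Carlos free within 07:30–20:00: 10:30–10:45, 11:15–14:15, 14:30–16:00, 17:15–17:45.
Farrukh ∩ Gita: 07:30–09:00, 09:30–11:15, 15:15–15:45.
Farrukh ∩ Gita ∩ Carlos: 10:30–10:45, 15:15–15:45.
Windows ≥ 30 min: 15:15–15:45.
Earliest such window starts at 15:15.

15:15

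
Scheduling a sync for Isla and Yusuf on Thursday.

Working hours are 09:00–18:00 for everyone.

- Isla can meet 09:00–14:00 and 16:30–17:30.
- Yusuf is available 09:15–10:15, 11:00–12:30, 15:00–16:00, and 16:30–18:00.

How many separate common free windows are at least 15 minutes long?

Isla ∩ Yusuf: 09:15–10:15, 11:00–12:30, 16:30–17:30.
Windows ≥ 15 min: 09:15–10:15, 11:00–12:30, 16:30–17:30.
That's 3 windows.

3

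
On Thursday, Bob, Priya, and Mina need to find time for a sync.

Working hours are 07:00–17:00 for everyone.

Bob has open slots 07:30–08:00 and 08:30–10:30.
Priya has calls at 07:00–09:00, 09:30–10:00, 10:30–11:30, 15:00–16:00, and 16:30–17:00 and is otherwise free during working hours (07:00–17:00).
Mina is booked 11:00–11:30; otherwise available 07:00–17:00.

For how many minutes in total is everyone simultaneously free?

60 minutes

Priya free within 07:00–17:00: 09:00–09:30, 10:00–10:30, 11:30–15:00, 16:00–16:30.
Mina free within 07:00–17:00: 07:00–11:00, 11:30–17:00.
Bob ∩ Priya: 09:00–09:30, 10:00–10:30.
Bob ∩ Priya ∩ Mina: 09:00–09:30, 10:00–10:30.
Total common minutes: 30 + 30 = 60.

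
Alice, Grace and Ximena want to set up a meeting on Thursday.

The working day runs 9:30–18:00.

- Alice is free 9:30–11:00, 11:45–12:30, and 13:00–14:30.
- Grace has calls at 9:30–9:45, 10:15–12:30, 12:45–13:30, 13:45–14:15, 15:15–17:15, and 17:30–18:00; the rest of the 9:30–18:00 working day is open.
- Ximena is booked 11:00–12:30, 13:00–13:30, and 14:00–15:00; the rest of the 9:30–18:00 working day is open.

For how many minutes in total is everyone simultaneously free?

45 minutes

Grace free within 09:30–18:00: 09:45–10:15, 12:30–12:45, 13:30–13:45, 14:15–15:15, 17:15–17:30.
Ximena free within 09:30–18:00: 09:30–11:00, 12:30–13:00, 13:30–14:00, 15:00–18:00.
Alice ∩ Grace: 09:45–10:15, 13:30–13:45, 14:15–14:30.
Alice ∩ Grace ∩ Ximena: 09:45–10:15, 13:30–13:45.
Total common minutes: 30 + 15 = 45.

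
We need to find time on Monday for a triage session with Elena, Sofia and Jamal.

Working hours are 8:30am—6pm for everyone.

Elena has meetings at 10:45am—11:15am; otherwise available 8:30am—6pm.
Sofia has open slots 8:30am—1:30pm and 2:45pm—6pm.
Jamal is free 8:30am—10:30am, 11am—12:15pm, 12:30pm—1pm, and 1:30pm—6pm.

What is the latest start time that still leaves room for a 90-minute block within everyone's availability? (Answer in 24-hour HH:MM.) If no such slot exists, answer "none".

Elena free within 08:30–18:00: 08:30–10:45, 11:15–18:00.
Elena ∩ Sofia: 08:30–10:45, 11:15–13:30, 14:45–18:00.
Elena ∩ Sofia ∩ Jamal: 08:30–10:30, 11:15–12:15, 12:30–13:00, 14:45–18:00.
Windows ≥ 90 min: 08:30–10:30, 14:45–18:00.
Latest start in the last window 14:45–18:00 is 18:00 − 90 min = 16:30.

16:30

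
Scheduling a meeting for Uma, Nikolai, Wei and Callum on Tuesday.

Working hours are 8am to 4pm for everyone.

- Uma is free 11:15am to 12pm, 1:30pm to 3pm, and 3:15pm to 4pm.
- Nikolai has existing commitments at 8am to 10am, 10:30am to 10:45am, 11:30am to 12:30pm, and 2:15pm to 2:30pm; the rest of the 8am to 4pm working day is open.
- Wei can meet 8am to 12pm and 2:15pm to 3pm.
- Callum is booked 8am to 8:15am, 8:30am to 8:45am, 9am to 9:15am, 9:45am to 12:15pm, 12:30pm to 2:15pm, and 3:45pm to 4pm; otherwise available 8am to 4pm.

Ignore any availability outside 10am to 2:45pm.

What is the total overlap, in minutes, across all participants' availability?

Nikolai free within 08:00–16:00: 10:00–10:30, 10:45–11:30, 12:30–14:15, 14:30–16:00.
Callum free within 08:00–16:00: 08:15–08:30, 08:45–09:00, 09:15–09:45, 12:15–12:30, 14:15–15:45.
Uma ∩ Nikolai: 11:15–11:30, 13:30–14:15, 14:30–15:00, 15:15–16:00.
Uma ∩ Nikolai ∩ Wei: 11:15–11:30, 14:30–15:00.
Uma ∩ Nikolai ∩ Wei ∩ Callum: 14:30–15:00.
Restricted to 10:00–14:45: 14:30–14:45.
Total common minutes: 15.

15 minutes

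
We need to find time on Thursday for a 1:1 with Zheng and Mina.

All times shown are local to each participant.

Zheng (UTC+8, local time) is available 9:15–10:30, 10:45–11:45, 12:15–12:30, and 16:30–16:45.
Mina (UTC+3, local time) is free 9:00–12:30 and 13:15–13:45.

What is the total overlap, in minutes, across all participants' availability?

15 minutes

Zheng → UTC: 01:15–02:30, 02:45–03:45, 04:15–04:30, 08:30–08:45.
Mina → UTC: 06:00–09:30, 10:15–10:45.
Zheng ∩ Mina: 08:30–08:45.
Total common minutes: 15.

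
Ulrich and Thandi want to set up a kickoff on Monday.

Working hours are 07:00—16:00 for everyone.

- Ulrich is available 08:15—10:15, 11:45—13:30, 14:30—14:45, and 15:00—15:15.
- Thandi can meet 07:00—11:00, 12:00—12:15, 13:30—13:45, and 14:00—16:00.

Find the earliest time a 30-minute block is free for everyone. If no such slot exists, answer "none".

08:15

Ulrich ∩ Thandi: 08:15–10:15, 12:00–12:15, 14:30–14:45, 15:00–15:15.
Windows ≥ 30 min: 08:15–10:15.
Earliest such window starts at 08:15.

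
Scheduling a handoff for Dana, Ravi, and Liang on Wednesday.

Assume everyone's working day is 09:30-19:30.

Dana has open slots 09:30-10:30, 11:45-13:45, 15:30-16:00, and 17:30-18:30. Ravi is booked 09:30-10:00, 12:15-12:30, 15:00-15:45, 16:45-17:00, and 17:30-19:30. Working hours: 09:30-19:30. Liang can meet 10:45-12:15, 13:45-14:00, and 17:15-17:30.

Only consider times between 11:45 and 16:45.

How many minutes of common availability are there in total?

30 minutes

Ravi free within 09:30–19:30: 10:00–12:15, 12:30–15:00, 15:45–16:45, 17:00–17:30.
Dana ∩ Ravi: 10:00–10:30, 11:45–12:15, 12:30–13:45, 15:45–16:00.
Dana ∩ Ravi ∩ Liang: 11:45–12:15.
Restricted to 11:45–16:45: 11:45–12:15.
Total common minutes: 30.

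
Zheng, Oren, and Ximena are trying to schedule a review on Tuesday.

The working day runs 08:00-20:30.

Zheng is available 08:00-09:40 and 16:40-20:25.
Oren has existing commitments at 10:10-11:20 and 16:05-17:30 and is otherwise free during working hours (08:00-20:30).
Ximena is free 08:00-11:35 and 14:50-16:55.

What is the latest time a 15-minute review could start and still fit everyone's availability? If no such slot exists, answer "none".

09:25

Oren free within 08:00–20:30: 08:00–10:10, 11:20–16:05, 17:30–20:30.
Zheng ∩ Oren: 08:00–09:40, 17:30–20:25.
Zheng ∩ Oren ∩ Ximena: 08:00–09:40.
Windows ≥ 15 min: 08:00–09:40.
Latest start in the last window 08:00–09:40 is 09:40 − 15 min = 09:25.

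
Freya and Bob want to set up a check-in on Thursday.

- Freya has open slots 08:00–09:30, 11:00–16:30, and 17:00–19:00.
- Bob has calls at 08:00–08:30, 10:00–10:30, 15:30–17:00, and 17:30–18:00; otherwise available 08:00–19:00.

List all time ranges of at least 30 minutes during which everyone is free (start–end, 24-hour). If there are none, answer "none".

Bob free within 08:00–19:00: 08:30–10:00, 10:30–15:30, 17:00–17:30, 18:00–19:00.
Freya ∩ Bob: 08:30–09:30, 11:00–15:30, 17:00–17:30, 18:00–19:00.
Windows ≥ 30 min: 08:30–09:30, 11:00–15:30, 17:00–17:30, 18:00–19:00.

08:30–09:30, 11:00–15:30, 17:00–17:30, 18:00–19:00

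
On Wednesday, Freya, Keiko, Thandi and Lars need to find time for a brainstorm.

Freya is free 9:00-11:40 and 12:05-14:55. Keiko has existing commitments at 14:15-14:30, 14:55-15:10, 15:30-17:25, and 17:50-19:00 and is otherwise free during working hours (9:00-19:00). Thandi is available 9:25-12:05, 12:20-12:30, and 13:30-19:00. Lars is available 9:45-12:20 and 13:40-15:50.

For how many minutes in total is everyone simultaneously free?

175 minutes

Keiko free within 09:00–19:00: 09:00–14:15, 14:30–14:55, 15:10–15:30, 17:25–17:50.
Freya ∩ Keiko: 09:00–11:40, 12:05–14:15, 14:30–14:55.
Freya ∩ Keiko ∩ Thandi: 09:25–11:40, 12:20–12:30, 13:30–14:15, 14:30–14:55.
Freya ∩ Keiko ∩ Thandi ∩ Lars: 09:45–11:40, 13:40–14:15, 14:30–14:55.
Total common minutes: 115 + 35 + 25 = 175.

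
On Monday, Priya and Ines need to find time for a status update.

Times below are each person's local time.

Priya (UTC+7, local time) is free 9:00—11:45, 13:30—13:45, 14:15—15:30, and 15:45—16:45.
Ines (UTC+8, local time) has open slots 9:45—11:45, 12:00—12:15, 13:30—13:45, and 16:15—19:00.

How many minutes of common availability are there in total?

Priya → UTC: 02:00–04:45, 06:30–06:45, 07:15–08:30, 08:45–09:45.
Ines → UTC: 01:45–03:45, 04:00–04:15, 05:30–05:45, 08:15–11:00.
Priya ∩ Ines: 02:00–03:45, 04:00–04:15, 08:15–08:30, 08:45–09:45.
Total common minutes: 105 + 15 + 15 + 60 = 195.

195 minutes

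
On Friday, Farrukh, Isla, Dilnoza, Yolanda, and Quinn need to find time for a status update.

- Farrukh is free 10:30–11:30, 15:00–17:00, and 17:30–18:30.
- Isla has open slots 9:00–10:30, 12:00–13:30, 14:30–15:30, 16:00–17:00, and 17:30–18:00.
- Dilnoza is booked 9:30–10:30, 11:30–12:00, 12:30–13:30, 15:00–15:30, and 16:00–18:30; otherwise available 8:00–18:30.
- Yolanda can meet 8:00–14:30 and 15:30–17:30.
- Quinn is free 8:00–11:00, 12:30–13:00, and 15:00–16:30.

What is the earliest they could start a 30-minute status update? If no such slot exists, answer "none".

none

Dilnoza free within 08:00–18:30: 08:00–09:30, 10:30–11:30, 12:00–12:30, 13:30–15:00, 15:30–16:00.
Farrukh ∩ Isla: 15:00–15:30, 16:00–17:00, 17:30–18:00.
Farrukh ∩ Isla ∩ Dilnoza: (none).
Farrukh ∩ Isla ∩ Dilnoza ∩ Yolanda: (none).
Farrukh ∩ Isla ∩ Dilnoza ∩ Yolanda ∩ Quinn: (none).
Windows ≥ 30 min: (none).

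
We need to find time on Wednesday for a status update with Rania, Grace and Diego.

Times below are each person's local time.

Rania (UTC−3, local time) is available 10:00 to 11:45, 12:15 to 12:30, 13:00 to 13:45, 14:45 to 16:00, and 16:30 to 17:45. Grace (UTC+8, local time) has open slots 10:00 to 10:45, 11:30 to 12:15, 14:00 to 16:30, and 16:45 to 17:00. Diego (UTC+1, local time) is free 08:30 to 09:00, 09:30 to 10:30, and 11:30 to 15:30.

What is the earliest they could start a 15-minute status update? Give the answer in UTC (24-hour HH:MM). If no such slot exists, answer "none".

none

Rania → UTC: 13:00–14:45, 15:15–15:30, 16:00–16:45, 17:45–19:00, 19:30–20:45.
Grace → UTC: 02:00–02:45, 03:30–04:15, 06:00–08:30, 08:45–09:00.
Diego → UTC: 07:30–08:00, 08:30–09:30, 10:30–14:30.
Rania ∩ Grace: (none).
Rania ∩ Grace ∩ Diego: (none).
Windows ≥ 15 min: (none).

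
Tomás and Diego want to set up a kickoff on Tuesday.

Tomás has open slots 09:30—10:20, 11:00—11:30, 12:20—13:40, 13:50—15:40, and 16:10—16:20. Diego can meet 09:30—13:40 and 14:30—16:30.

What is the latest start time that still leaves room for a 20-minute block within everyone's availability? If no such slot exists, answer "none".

Tomás ∩ Diego: 09:30–10:20, 11:00–11:30, 12:20–13:40, 14:30–15:40, 16:10–16:20.
Windows ≥ 20 min: 09:30–10:20, 11:00–11:30, 12:20–13:40, 14:30–15:40.
Latest start in the last window 14:30–15:40 is 15:40 − 20 min = 15:20.

15:20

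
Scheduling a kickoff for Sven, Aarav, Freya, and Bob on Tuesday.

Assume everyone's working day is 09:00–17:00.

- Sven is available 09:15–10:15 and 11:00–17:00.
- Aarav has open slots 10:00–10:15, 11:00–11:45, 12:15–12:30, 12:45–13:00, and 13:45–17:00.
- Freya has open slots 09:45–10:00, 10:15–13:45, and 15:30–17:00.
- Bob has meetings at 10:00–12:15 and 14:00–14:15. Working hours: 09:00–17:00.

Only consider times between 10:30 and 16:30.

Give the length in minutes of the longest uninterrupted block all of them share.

60 minutes

Bob free within 09:00–17:00: 09:00–10:00, 12:15–14:00, 14:15–17:00.
Sven ∩ Aarav: 10:00–10:15, 11:00–11:45, 12:15–12:30, 12:45–13:00, 13:45–17:00.
Sven ∩ Aarav ∩ Freya: 11:00–11:45, 12:15–12:30, 12:45–13:00, 15:30–17:00.
Sven ∩ Aarav ∩ Freya ∩ Bob: 12:15–12:30, 12:45–13:00, 15:30–17:00.
Restricted to 10:30–16:30: 12:15–12:30, 12:45–13:00, 15:30–16:30.
Common window lengths: 15, 15, 60 min; longest is 60.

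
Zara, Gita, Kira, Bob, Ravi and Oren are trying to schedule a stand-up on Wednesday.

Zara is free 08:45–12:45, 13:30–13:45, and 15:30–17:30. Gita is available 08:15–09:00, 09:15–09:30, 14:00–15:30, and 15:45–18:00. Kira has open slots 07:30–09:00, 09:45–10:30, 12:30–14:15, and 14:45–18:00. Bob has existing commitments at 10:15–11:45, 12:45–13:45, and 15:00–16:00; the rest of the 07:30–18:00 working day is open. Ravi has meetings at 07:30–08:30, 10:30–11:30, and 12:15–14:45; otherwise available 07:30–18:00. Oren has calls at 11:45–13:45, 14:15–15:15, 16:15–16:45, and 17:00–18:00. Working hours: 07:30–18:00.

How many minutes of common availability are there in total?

45 minutes

Bob free within 07:30–18:00: 07:30–10:15, 11:45–12:45, 13:45–15:00, 16:00–18:00.
Ravi free within 07:30–18:00: 08:30–10:30, 11:30–12:15, 14:45–18:00.
Oren free within 07:30–18:00: 07:30–11:45, 13:45–14:15, 15:15–16:15, 16:45–17:00.
Zara ∩ Gita: 08:45–09:00, 09:15–09:30, 15:45–17:30.
Zara ∩ Gita ∩ Kira: 08:45–09:00, 15:45–17:30.
Zara ∩ Gita ∩ Kira ∩ Bob: 08:45–09:00, 16:00–17:30.
Zara ∩ Gita ∩ Kira ∩ Bob ∩ Ravi: 08:45–09:00, 16:00–17:30.
Zara ∩ Gita ∩ Kira ∩ Bob ∩ Ravi ∩ Oren: 08:45–09:00, 16:00–16:15, 16:45–17:00.
Total common minutes: 15 + 15 + 15 = 45.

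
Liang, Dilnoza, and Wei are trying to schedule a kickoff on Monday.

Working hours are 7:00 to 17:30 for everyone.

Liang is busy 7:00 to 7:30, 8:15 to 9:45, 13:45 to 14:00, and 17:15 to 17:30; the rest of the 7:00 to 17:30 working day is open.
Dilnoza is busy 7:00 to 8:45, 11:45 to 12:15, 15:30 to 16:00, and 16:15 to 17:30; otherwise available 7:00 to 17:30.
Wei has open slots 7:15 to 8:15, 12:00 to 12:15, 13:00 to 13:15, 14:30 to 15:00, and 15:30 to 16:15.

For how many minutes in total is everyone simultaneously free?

Liang free within 07:00–17:30: 07:30–08:15, 09:45–13:45, 14:00–17:15.
Dilnoza free within 07:00–17:30: 08:45–11:45, 12:15–15:30, 16:00–16:15.
Liang ∩ Dilnoza: 09:45–11:45, 12:15–13:45, 14:00–15:30, 16:00–16:15.
Liang ∩ Dilnoza ∩ Wei: 13:00–13:15, 14:30–15:00, 16:00–16:15.
Total common minutes: 15 + 30 + 15 = 60.

60 minutes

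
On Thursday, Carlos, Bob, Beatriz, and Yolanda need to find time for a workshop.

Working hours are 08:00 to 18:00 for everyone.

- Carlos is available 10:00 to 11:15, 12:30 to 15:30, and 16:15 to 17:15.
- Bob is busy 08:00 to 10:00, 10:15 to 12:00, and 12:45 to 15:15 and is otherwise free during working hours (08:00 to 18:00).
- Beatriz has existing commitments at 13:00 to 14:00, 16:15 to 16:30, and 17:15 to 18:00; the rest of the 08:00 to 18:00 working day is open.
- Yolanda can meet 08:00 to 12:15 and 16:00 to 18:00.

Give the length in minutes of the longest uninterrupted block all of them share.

Bob free within 08:00–18:00: 10:00–10:15, 12:00–12:45, 15:15–18:00.
Beatriz free within 08:00–18:00: 08:00–13:00, 14:00–16:15, 16:30–17:15.
Carlos ∩ Bob: 10:00–10:15, 12:30–12:45, 15:15–15:30, 16:15–17:15.
Carlos ∩ Bob ∩ Beatriz: 10:00–10:15, 12:30–12:45, 15:15–15:30, 16:30–17:15.
Carlos ∩ Bob ∩ Beatriz ∩ Yolanda: 10:00–10:15, 16:30–17:15.
Common window lengths: 15, 45 min; longest is 45.

45 minutes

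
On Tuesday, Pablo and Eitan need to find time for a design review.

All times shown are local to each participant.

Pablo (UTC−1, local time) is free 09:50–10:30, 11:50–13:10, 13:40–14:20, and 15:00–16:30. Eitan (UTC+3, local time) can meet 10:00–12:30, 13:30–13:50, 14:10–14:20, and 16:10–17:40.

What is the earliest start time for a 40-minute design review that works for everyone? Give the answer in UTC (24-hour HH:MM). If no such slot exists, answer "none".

Pablo → UTC: 10:50–11:30, 12:50–14:10, 14:40–15:20, 16:00–17:30.
Eitan → UTC: 07:00–09:30, 10:30–10:50, 11:10–11:20, 13:10–14:40.
Pablo ∩ Eitan: 11:10–11:20, 13:10–14:10.
Windows ≥ 40 min: 13:10–14:10.
Earliest such window starts at 13:10.

13:10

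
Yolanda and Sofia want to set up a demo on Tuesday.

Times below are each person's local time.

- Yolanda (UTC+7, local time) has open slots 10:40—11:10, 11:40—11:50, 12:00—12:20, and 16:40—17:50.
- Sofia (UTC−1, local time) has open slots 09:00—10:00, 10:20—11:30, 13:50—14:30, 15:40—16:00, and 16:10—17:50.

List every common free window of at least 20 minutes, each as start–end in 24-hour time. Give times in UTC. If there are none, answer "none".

10:00–10:50

Yolanda → UTC: 03:40–04:10, 04:40–04:50, 05:00–05:20, 09:40–10:50.
Sofia → UTC: 10:00–11:00, 11:20–12:30, 14:50–15:30, 16:40–17:00, 17:10–18:50.
Yolanda ∩ Sofia: 10:00–10:50.
Windows ≥ 20 min: 10:00–10:50.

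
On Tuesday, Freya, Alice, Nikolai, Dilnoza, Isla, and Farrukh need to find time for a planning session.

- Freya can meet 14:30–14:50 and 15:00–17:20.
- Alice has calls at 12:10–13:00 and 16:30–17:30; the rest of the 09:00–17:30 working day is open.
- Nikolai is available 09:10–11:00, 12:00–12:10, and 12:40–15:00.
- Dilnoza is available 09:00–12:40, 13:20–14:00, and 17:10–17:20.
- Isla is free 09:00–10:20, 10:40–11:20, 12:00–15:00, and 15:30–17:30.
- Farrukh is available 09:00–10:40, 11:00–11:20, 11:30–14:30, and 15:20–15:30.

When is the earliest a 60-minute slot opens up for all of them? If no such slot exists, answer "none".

none

Alice free within 09:00–17:30: 09:00–12:10, 13:00–16:30.
Freya ∩ Alice: 14:30–14:50, 15:00–16:30.
Freya ∩ Alice ∩ Nikolai: 14:30–14:50.
Freya ∩ Alice ∩ Nikolai ∩ Dilnoza: (none).
Freya ∩ Alice ∩ Nikolai ∩ Dilnoza ∩ Isla: (none).
Freya ∩ Alice ∩ Nikolai ∩ Dilnoza ∩ Isla ∩ Farrukh: (none).
Windows ≥ 60 min: (none).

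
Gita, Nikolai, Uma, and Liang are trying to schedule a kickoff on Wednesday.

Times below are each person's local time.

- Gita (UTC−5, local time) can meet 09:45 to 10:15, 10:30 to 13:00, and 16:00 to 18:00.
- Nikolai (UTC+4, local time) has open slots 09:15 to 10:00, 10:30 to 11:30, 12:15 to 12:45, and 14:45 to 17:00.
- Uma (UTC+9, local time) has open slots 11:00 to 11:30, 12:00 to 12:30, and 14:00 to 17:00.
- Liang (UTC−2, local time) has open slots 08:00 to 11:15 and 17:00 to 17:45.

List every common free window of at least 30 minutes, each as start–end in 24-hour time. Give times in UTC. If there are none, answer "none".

none

Gita → UTC: 14:45–15:15, 15:30–18:00, 21:00–23:00.
Nikolai → UTC: 05:15–06:00, 06:30–07:30, 08:15–08:45, 10:45–13:00.
Uma → UTC: 02:00–02:30, 03:00–03:30, 05:00–08:00.
Liang → UTC: 10:00–13:15, 19:00–19:45.
Gita ∩ Nikolai: (none).
Gita ∩ Nikolai ∩ Uma: (none).
Gita ∩ Nikolai ∩ Uma ∩ Liang: (none).
Windows ≥ 30 min: (none).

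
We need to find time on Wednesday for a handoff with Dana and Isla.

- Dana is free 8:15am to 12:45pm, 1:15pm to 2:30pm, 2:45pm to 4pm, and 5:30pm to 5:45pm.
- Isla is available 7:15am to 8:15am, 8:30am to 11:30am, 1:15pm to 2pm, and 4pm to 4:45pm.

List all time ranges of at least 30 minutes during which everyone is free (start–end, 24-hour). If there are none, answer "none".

08:30–11:30, 13:15–14:00

Dana ∩ Isla: 08:30–11:30, 13:15–14:00.
Windows ≥ 30 min: 08:30–11:30, 13:15–14:00.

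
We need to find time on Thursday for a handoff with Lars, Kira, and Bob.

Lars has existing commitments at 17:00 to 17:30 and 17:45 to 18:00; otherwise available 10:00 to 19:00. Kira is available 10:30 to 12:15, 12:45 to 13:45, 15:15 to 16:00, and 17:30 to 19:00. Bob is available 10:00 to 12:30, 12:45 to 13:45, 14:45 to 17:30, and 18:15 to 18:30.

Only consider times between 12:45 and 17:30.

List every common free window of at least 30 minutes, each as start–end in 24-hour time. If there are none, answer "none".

Lars free within 10:00–19:00: 10:00–17:00, 17:30–17:45, 18:00–19:00.
Lars ∩ Kira: 10:30–12:15, 12:45–13:45, 15:15–16:00, 17:30–17:45, 18:00–19:00.
Lars ∩ Kira ∩ Bob: 10:30–12:15, 12:45–13:45, 15:15–16:00, 18:15–18:30.
Restricted to 12:45–17:30: 12:45–13:45, 15:15–16:00.
Windows ≥ 30 min: 12:45–13:45, 15:15–16:00.

12:45–13:45, 15:15–16:00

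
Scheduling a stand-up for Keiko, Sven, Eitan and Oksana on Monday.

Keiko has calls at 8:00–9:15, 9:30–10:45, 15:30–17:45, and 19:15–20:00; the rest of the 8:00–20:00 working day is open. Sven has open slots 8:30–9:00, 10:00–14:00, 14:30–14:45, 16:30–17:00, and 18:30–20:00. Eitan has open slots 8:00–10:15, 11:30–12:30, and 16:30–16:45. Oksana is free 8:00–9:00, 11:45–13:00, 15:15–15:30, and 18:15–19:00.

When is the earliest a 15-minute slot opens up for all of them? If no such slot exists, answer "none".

11:45

Keiko free within 08:00–20:00: 09:15–09:30, 10:45–15:30, 17:45–19:15.
Keiko ∩ Sven: 10:45–14:00, 14:30–14:45, 18:30–19:15.
Keiko ∩ Sven ∩ Eitan: 11:30–12:30.
Keiko ∩ Sven ∩ Eitan ∩ Oksana: 11:45–12:30.
Windows ≥ 15 min: 11:45–12:30.
Earliest such window starts at 11:45.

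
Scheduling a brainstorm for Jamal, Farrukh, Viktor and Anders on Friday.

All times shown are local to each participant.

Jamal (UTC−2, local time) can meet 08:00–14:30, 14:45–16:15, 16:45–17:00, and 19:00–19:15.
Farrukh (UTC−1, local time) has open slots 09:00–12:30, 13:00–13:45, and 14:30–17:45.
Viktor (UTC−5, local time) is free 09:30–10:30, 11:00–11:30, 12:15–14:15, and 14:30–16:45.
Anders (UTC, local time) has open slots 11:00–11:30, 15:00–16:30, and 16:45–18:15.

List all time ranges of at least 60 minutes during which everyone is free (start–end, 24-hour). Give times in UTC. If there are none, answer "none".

Jamal → UTC: 10:00–16:30, 16:45–18:15, 18:45–19:00, 21:00–21:15.
Farrukh → UTC: 10:00–13:30, 14:00–14:45, 15:30–18:45.
Viktor → UTC: 14:30–15:30, 16:00–16:30, 17:15–19:15, 19:30–21:45.
Anders → UTC: 11:00–11:30, 15:00–16:30, 16:45–18:15.
Jamal ∩ Farrukh: 10:00–13:30, 14:00–14:45, 15:30–16:30, 16:45–18:15.
Jamal ∩ Farrukh ∩ Viktor: 14:30–14:45, 16:00–16:30, 17:15–18:15.
Jamal ∩ Farrukh ∩ Viktor ∩ Anders: 16:00–16:30, 17:15–18:15.
Windows ≥ 60 min: 17:15–18:15.

17:15–18:15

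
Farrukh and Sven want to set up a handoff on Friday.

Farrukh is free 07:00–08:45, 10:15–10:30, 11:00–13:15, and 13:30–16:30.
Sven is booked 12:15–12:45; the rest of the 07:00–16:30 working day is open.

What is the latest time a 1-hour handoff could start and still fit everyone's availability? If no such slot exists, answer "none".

15:30

Sven free within 07:00–16:30: 07:00–12:15, 12:45–16:30.
Farrukh ∩ Sven: 07:00–08:45, 10:15–10:30, 11:00–12:15, 12:45–13:15, 13:30–16:30.
Windows ≥ 60 min: 07:00–08:45, 11:00–12:15, 13:30–16:30.
Latest start in the last window 13:30–16:30 is 16:30 − 60 min = 15:30.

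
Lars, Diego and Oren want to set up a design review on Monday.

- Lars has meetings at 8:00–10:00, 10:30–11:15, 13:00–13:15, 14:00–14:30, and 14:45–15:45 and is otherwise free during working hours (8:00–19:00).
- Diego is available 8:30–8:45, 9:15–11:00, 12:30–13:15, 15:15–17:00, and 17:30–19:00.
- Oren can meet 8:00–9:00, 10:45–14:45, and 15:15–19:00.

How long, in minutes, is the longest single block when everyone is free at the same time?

Lars free within 08:00–19:00: 10:00–10:30, 11:15–13:00, 13:15–14:00, 14:30–14:45, 15:45–19:00.
Lars ∩ Diego: 10:00–10:30, 12:30–13:00, 15:45–17:00, 17:30–19:00.
Lars ∩ Diego ∩ Oren: 12:30–13:00, 15:45–17:00, 17:30–19:00.
Common window lengths: 30, 75, 90 min; longest is 90.

90 minutes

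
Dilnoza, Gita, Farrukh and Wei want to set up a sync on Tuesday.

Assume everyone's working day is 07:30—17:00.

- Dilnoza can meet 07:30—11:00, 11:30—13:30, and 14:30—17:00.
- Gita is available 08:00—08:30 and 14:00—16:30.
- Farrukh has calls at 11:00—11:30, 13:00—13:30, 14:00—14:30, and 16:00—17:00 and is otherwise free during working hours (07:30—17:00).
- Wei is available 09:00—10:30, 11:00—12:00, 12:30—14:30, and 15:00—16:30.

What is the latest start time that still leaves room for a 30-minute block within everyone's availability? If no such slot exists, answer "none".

Farrukh free within 07:30–17:00: 07:30–11:00, 11:30–13:00, 13:30–14:00, 14:30–16:00.
Dilnoza ∩ Gita: 08:00–08:30, 14:30–16:30.
Dilnoza ∩ Gita ∩ Farrukh: 08:00–08:30, 14:30–16:00.
Dilnoza ∩ Gita ∩ Farrukh ∩ Wei: 15:00–16:00.
Windows ≥ 30 min: 15:00–16:00.
Latest start in the last window 15:00–16:00 is 16:00 − 30 min = 15:30.

15:30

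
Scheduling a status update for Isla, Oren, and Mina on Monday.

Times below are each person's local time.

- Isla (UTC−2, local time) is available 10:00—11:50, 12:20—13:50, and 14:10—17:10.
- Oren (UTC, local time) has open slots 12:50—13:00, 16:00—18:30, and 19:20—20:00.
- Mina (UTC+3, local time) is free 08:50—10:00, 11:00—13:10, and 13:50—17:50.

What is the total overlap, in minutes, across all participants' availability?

10 minutes

Isla → UTC: 12:00–13:50, 14:20–15:50, 16:10–19:10.
Oren → UTC: 12:50–13:00, 16:00–18:30, 19:20–20:00.
Mina → UTC: 05:50–07:00, 08:00–10:10, 10:50–14:50.
Isla ∩ Oren: 12:50–13:00, 16:10–18:30.
Isla ∩ Oren ∩ Mina: 12:50–13:00.
Total common minutes: 10.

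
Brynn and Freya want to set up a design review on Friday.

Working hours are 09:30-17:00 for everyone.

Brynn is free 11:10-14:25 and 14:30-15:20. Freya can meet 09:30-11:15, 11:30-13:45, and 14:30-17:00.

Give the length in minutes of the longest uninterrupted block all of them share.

Brynn ∩ Freya: 11:10–11:15, 11:30–13:45, 14:30–15:20.
Common window lengths: 5, 135, 50 min; longest is 135.

135 minutes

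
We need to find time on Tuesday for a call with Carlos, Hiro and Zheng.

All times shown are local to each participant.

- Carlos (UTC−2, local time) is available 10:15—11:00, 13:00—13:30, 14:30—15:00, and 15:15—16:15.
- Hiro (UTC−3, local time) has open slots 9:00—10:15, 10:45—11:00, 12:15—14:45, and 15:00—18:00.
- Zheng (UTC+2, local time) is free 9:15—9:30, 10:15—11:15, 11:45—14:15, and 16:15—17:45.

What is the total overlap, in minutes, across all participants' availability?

15 minutes

Carlos → UTC: 12:15–13:00, 15:00–15:30, 16:30–17:00, 17:15–18:15.
Hiro → UTC: 12:00–13:15, 13:45–14:00, 15:15–17:45, 18:00–21:00.
Zheng → UTC: 07:15–07:30, 08:15–09:15, 09:45–12:15, 14:15–15:45.
Carlos ∩ Hiro: 12:15–13:00, 15:15–15:30, 16:30–17:00, 17:15–17:45, 18:00–18:15.
Carlos ∩ Hiro ∩ Zheng: 15:15–15:30.
Total common minutes: 15.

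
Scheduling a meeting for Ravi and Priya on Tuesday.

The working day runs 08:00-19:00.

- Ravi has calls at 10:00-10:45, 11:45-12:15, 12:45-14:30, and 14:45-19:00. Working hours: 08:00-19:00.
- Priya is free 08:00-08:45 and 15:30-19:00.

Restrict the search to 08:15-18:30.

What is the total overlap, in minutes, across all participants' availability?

30 minutes

Ravi free within 08:00–19:00: 08:00–10:00, 10:45–11:45, 12:15–12:45, 14:30–14:45.
Ravi ∩ Priya: 08:00–08:45.
Restricted to 08:15–18:30: 08:15–08:45.
Total common minutes: 30.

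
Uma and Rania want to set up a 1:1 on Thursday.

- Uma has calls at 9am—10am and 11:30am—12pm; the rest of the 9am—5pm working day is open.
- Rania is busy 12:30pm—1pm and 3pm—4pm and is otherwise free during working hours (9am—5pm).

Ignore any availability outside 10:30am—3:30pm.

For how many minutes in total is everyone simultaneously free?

210 minutes

Uma free within 09:00–17:00: 10:00–11:30, 12:00–17:00.
Rania free within 09:00–17:00: 09:00–12:30, 13:00–15:00, 16:00–17:00.
Uma ∩ Rania: 10:00–11:30, 12:00–12:30, 13:00–15:00, 16:00–17:00.
Restricted to 10:30–15:30: 10:30–11:30, 12:00–12:30, 13:00–15:00.
Total common minutes: 60 + 30 + 120 = 210.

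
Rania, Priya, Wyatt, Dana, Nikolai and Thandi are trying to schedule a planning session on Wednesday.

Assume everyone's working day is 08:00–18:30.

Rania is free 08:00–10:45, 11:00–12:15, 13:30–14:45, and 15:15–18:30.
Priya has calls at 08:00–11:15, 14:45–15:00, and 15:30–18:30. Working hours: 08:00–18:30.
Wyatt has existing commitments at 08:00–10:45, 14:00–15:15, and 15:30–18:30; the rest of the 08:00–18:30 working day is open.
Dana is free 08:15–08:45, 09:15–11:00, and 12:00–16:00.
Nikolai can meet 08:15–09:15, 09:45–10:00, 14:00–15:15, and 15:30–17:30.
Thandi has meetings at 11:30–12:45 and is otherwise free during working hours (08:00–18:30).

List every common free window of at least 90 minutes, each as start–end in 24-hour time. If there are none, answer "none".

Priya free within 08:00–18:30: 11:15–14:45, 15:00–15:30.
Wyatt free within 08:00–18:30: 10:45–14:00, 15:15–15:30.
Thandi free within 08:00–18:30: 08:00–11:30, 12:45–18:30.
Rania ∩ Priya: 11:15–12:15, 13:30–14:45, 15:15–15:30.
Rania ∩ Priya ∩ Wyatt: 11:15–12:15, 13:30–14:00, 15:15–15:30.
Rania ∩ Priya ∩ Wyatt ∩ Dana: 12:00–12:15, 13:30–14:00, 15:15–15:30.
Rania ∩ Priya ∩ Wyatt ∩ Dana ∩ Nikolai: (none).
Rania ∩ Priya ∩ Wyatt ∩ Dana ∩ Nikolai ∩ Thandi: (none).
Windows ≥ 90 min: (none).

none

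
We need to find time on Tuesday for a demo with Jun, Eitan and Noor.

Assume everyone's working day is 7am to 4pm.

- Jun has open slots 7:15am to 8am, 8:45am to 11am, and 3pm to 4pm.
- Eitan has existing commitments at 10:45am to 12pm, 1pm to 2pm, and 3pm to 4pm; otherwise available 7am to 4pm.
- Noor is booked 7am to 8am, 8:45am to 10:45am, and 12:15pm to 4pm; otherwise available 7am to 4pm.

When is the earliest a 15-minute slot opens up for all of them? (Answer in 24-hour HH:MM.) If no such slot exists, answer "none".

Eitan free within 07:00–16:00: 07:00–10:45, 12:00–13:00, 14:00–15:00.
Noor free within 07:00–16:00: 08:00–08:45, 10:45–12:15.
Jun ∩ Eitan: 07:15–08:00, 08:45–10:45.
Jun ∩ Eitan ∩ Noor: (none).
Windows ≥ 15 min: (none).

none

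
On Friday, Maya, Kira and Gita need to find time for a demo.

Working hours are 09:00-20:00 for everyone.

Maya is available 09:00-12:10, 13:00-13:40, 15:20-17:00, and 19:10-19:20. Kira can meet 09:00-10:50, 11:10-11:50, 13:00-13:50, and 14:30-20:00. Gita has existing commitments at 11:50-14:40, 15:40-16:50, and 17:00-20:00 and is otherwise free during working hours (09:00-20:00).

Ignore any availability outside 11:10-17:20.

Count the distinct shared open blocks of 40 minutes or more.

Gita free within 09:00–20:00: 09:00–11:50, 14:40–15:40, 16:50–17:00.
Maya ∩ Kira: 09:00–10:50, 11:10–11:50, 13:00–13:40, 15:20–17:00, 19:10–19:20.
Maya ∩ Kira ∩ Gita: 09:00–10:50, 11:10–11:50, 15:20–15:40, 16:50–17:00.
Restricted to 11:10–17:20: 11:10–11:50, 15:20–15:40, 16:50–17:00.
Windows ≥ 40 min: 11:10–11:50.
That's 1 window.

1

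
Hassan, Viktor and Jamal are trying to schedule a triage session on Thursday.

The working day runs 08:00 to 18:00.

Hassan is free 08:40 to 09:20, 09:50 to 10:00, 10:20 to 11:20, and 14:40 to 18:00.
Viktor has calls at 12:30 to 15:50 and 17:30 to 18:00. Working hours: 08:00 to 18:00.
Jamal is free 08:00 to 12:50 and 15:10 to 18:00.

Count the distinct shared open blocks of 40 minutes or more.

3

Viktor free within 08:00–18:00: 08:00–12:30, 15:50–17:30.
Hassan ∩ Viktor: 08:40–09:20, 09:50–10:00, 10:20–11:20, 15:50–17:30.
Hassan ∩ Viktor ∩ Jamal: 08:40–09:20, 09:50–10:00, 10:20–11:20, 15:50–17:30.
Windows ≥ 40 min: 08:40–09:20, 10:20–11:20, 15:50–17:30.
That's 3 windows.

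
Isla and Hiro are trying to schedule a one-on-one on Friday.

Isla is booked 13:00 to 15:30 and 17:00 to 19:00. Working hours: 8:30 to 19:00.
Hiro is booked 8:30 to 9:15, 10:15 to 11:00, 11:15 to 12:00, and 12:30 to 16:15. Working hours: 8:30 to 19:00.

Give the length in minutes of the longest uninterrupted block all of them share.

60 minutes

Isla free within 08:30–19:00: 08:30–13:00, 15:30–17:00.
Hiro free within 08:30–19:00: 09:15–10:15, 11:00–11:15, 12:00–12:30, 16:15–19:00.
Isla ∩ Hiro: 09:15–10:15, 11:00–11:15, 12:00–12:30, 16:15–17:00.
Common window lengths: 60, 15, 30, 45 min; longest is 60.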